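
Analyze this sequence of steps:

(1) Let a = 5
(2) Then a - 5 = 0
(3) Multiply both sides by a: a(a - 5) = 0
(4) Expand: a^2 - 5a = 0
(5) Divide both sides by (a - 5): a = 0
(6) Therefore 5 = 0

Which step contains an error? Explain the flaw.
Step 5: Divide both sides by (a - 5): a = 0

Step 5 divides both sides by (a - 5). However, since a = 5, we have (a - 5) = 0. Division by zero is undefined, making this step invalid.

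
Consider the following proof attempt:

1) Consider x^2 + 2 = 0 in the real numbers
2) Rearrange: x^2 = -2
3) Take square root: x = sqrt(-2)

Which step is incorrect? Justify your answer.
Step 3: Take square root: x = sqrt(-2)

Step 3 takes the square root of -2, which is negative. In the real number system, the square root of a negative number is undefined. The equation x^2 + 2 = 0 has no real solutions. Square roots of negative numbers only exist in the complex numbers.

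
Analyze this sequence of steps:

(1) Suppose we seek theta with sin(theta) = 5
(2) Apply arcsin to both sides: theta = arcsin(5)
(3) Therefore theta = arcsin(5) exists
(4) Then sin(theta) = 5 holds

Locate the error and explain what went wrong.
Step 2: Apply arcsin to both sides: theta = arcsin(5)

Step 2 applies arcsin to 5. However, arcsin(x) is only defined for x in [-1, 1] because sin(theta) can only produce values in that range. Since |5| > 1, arcsin(5) is undefined. There is no angle whose sine equals 5.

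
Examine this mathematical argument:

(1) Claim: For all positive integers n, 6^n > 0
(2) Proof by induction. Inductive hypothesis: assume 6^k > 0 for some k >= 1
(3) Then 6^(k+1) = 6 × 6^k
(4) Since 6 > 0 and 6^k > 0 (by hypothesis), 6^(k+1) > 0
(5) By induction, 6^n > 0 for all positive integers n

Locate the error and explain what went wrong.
Step 5: By induction, 6^n > 0 for all positive integers n

Step 5 concludes the proof by induction, but no base case was ever established. A valid induction proof requires: (1) a base case proving 6^1 > 0, and (2) an inductive step showing IF 6^k > 0 THEN 6^(k+1) > 0. Steps 2-4 correctly establish the inductive step, but without the base case the conclusion in step 5 does not follow.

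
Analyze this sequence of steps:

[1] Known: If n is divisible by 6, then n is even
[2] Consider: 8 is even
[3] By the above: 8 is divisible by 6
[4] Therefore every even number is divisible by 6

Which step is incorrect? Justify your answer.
Step 3: By the above: 8 is divisible by 6

Step 3 commits the fallacy of affirming the consequent. The known fact 'divisible by 6 → even' does NOT imply 'even → divisible by 6'. That would be the converse, which is false. For example, 8 is even but 8 ÷ 6 = 1.33, which is not an integer.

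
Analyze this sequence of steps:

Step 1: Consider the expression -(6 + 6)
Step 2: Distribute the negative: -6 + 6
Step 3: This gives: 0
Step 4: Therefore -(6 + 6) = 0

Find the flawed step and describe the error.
Step 2: Distribute the negative: -6 + 6

Step 2 incorrectly distributes the negative sign. The correct distribution is -(6 + 6) = -6 - 6 = -12. The negative must be applied to both terms, not just the first. The error treats -(6 + 6) as -6 + 6, which equals 0 instead of -12.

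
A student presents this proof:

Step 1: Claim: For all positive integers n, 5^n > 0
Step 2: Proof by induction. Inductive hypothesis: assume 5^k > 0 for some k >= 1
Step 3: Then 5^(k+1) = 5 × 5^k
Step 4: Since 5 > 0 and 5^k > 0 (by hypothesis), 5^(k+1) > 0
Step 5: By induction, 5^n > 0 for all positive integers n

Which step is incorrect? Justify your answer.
Step 5: By induction, 5^n > 0 for all positive integers n

Step 5 concludes the proof by induction, but no base case was ever established. A valid induction proof requires: (1) a base case proving 5^1 > 0, and (2) an inductive step showing IF 5^k > 0 THEN 5^(k+1) > 0. Steps 2-4 correctly establish the inductive step, but without the base case the conclusion in step 5 does not follow.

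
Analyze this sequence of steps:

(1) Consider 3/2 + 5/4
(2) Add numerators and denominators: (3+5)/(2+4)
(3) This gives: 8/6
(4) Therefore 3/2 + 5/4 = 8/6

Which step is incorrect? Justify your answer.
Step 2: Add numerators and denominators: (3+5)/(2+4)

Step 2 incorrectly adds fractions by separately adding numerators and denominators. This is wrong. The correct method requires a common denominator: 3/2 + 5/4 = (3×4 + 5×2)/(2×4) = 22/8 = 11/4. The method used gives 8/6, which is different.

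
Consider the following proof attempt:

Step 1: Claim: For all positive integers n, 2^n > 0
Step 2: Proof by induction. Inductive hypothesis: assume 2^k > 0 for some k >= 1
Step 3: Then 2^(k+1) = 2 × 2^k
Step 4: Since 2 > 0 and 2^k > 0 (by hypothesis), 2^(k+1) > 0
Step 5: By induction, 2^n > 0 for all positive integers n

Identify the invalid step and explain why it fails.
Step 5: By induction, 2^n > 0 for all positive integers n

Step 5 concludes the proof by induction, but no base case was ever established. A valid induction proof requires: (1) a base case proving 2^1 > 0, and (2) an inductive step showing IF 2^k > 0 THEN 2^(k+1) > 0. Steps 2-4 correctly establish the inductive step, but without the base case the conclusion in step 5 does not follow.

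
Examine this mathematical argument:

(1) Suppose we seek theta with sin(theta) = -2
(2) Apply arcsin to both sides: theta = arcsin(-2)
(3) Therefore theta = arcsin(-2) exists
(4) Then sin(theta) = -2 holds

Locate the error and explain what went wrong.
Step 2: Apply arcsin to both sides: theta = arcsin(-2)

Step 2 applies arcsin to -2. However, arcsin(x) is only defined for x in [-1, 1] because sin(theta) can only produce values in that range. Since |-2| > 1, arcsin(-2) is undefined. There is no angle whose sine equals -2.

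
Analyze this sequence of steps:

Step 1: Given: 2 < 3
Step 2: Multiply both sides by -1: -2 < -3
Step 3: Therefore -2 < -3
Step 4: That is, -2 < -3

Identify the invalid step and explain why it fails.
Step 2: Multiply both sides by -1: -2 < -3

Step 2 multiplies both sides by -1 but fails to reverse the inequality sign. When multiplying (or dividing) an inequality by a negative number, the direction must be reversed. Since 2 < 3, we should get -2 > -3, i.e., -2 > -3.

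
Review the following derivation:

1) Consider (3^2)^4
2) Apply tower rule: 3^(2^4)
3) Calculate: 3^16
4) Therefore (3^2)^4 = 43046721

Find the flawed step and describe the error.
Step 2: Apply tower rule: 3^(2^4)

Step 2 incorrectly states that (a^b)^c = a^(b^c). The correct rule is (a^b)^c = a^(b×c). The actual value is (3^2)^4 = 3^8 = 6561, not 3^16 = 43046721.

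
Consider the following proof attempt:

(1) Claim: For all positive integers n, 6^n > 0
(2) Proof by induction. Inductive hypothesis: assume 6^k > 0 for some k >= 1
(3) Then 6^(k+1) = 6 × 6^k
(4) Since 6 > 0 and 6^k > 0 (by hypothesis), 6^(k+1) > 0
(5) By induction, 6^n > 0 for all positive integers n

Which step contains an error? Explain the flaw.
Step 5: By induction, 6^n > 0 for all positive integers n

Step 5 concludes the proof by induction, but no base case was ever established. A valid induction proof requires: (1) a base case proving 6^1 > 0, and (2) an inductive step showing IF 6^k > 0 THEN 6^(k+1) > 0. Steps 2-4 correctly establish the inductive step, but without the base case the conclusion in step 5 does not follow.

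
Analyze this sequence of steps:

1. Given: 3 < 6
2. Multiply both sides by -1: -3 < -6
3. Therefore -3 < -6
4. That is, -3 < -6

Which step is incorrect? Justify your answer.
Step 2: Multiply both sides by -1: -3 < -6

Step 2 multiplies both sides by -1 but fails to reverse the inequality sign. When multiplying (or dividing) an inequality by a negative number, the direction must be reversed. Since 3 < 6, we should get -3 > -6, i.e., -3 > -6.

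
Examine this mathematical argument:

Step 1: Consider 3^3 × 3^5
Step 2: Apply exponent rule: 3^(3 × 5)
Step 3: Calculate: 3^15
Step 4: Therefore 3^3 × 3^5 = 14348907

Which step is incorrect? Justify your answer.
Step 2: Apply exponent rule: 3^(3 × 5)

Step 2 incorrectly states that a^b × a^c = a^(b×c). The correct rule is a^b × a^c = a^(b+c). The actual value is 3^3 × 3^5 = 3^8 = 6561, not 3^15 = 14348907.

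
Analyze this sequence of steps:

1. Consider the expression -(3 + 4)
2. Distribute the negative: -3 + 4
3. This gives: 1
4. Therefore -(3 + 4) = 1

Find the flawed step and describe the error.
Step 2: Distribute the negative: -3 + 4

Step 2 incorrectly distributes the negative sign. The correct distribution is -(3 + 4) = -3 - 4 = -7. The negative must be applied to both terms, not just the first. The error treats -(3 + 4) as -3 + 4, which equals 1 instead of -7.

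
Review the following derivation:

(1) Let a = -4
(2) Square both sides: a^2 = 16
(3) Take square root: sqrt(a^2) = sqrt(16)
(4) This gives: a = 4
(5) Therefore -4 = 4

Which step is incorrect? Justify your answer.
Step 4: This gives: a = 4

Step 4 incorrectly states that sqrt(a^2) = a. The correct identity is sqrt(a^2) = |a|. Since a = -4 < 0, we have sqrt(a^2) = |-4| = 4, not a = -4.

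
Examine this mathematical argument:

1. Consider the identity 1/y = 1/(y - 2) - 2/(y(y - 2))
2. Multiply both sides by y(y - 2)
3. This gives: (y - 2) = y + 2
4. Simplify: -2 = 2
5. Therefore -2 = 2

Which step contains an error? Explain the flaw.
Step 3: This gives: (y - 2) = y + 2

Step 3 makes a sign error when clearing denominators. Multiplying -2/(y(y - 2)) by y(y - 2) gives -2, not +2. The correct result is (y - 2) = y - 2, which is trivially true, not (y - 2) = y + 2. (Step 1 is a valid identity: 1/(y - 2) - 2/(y(y - 2)) = (y - 2)/(y(y - 2)) = 1/y.)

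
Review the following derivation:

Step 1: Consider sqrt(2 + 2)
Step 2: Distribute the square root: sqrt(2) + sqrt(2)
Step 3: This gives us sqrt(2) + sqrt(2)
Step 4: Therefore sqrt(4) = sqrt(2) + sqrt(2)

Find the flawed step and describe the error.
Step 2: Distribute the square root: sqrt(2) + sqrt(2)

Step 2 incorrectly 'distributes' the square root over addition. The square root function does not distribute: sqrt(a + b) ≠ sqrt(a) + sqrt(b). In fact, sqrt(2 + 2) = sqrt(4) ≈ 2.0000, while sqrt(2) + sqrt(2) ≈ 2.8284.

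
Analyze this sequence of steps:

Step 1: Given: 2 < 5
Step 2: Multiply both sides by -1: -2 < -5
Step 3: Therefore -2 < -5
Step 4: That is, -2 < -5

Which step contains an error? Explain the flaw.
Step 2: Multiply both sides by -1: -2 < -5

Step 2 multiplies both sides by -1 but fails to reverse the inequality sign. When multiplying (or dividing) an inequality by a negative number, the direction must be reversed. Since 2 < 5, we should get -2 > -5, i.e., -2 > -5.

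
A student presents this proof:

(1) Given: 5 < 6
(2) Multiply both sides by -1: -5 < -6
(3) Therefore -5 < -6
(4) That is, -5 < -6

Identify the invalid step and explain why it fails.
Step 2: Multiply both sides by -1: -5 < -6

Step 2 multiplies both sides by -1 but fails to reverse the inequality sign. When multiplying (or dividing) an inequality by a negative number, the direction must be reversed. Since 5 < 6, we should get -5 > -6, i.e., -5 > -6.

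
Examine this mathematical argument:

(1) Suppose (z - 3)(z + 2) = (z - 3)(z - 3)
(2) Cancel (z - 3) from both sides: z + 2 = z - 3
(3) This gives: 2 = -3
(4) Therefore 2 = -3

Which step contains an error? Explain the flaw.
Step 2: Cancel (z - 3) from both sides: z + 2 = z - 3

Step 2 cancels (z - 3) from both sides. This is only valid if (z - 3) ≠ 0, i.e., z ≠ 3. When z = 3, both sides equal zero regardless of the other factors. The correct approach requires considering z = 3 as a separate case.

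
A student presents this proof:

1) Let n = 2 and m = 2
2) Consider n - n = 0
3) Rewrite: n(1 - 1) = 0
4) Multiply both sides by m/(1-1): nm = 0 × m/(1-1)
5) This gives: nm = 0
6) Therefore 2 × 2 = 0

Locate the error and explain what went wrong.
Step 4: Multiply both sides by m/(1-1): nm = 0 × m/(1-1)

Step 4 multiplies both sides by m/(1-1). However, 1-1 = 0, so this is multiplication by m/0, which is undefined. We cannot multiply by an undefined expression.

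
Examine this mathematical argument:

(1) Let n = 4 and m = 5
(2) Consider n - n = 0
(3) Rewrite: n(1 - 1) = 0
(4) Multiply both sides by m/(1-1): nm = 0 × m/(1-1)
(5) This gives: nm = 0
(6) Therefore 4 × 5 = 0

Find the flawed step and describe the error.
Step 4: Multiply both sides by m/(1-1): nm = 0 × m/(1-1)

Step 4 multiplies both sides by m/(1-1). However, 1-1 = 0, so this is multiplication by m/0, which is undefined. We cannot multiply by an undefined expression.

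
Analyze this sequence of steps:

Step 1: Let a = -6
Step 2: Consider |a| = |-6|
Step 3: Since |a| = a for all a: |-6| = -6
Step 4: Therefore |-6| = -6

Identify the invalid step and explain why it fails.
Step 3: Since |a| = a for all a: |-6| = -6

Step 3 incorrectly states that |a| = a for all a. The correct definition is |a| = a when a >= 0, and |a| = -a when a < 0. Since -6 < 0, we have |-6| = -(-6) = 6, not -6.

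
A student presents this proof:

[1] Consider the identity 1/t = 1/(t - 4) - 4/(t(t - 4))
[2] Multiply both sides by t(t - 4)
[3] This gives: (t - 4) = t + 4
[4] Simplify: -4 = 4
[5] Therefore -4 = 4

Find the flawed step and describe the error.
Step 3: This gives: (t - 4) = t + 4

Step 3 makes a sign error when clearing denominators. Multiplying -4/(t(t - 4)) by t(t - 4) gives -4, not +4. The correct result is (t - 4) = t - 4, which is trivially true, not (t - 4) = t + 4. (Step 1 is a valid identity: 1/(t - 4) - 4/(t(t - 4)) = (t - 4)/(t(t - 4)) = 1/t.)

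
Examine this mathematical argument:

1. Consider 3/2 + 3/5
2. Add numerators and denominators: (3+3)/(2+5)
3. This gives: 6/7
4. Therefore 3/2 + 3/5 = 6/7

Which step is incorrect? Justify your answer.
Step 2: Add numerators and denominators: (3+3)/(2+5)

Step 2 incorrectly adds fractions by separately adding numerators and denominators. This is wrong. The correct method requires a common denominator: 3/2 + 3/5 = (3×5 + 3×2)/(2×5) = 21/10 = 21/10. The method used gives 6/7, which is different.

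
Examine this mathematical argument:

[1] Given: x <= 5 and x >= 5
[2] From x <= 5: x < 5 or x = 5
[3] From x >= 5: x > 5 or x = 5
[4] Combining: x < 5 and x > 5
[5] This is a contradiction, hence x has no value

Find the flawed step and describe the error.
Step 4: Combining: x < 5 and x > 5

Step 4 incorrectly combines the conditions. From x <= 5 and x >= 5, the intersection is x = 5. The error treats the 'or' cases as 'and' requirements. The correct conclusion is that x = 5 is the unique solution, not that no solution exists.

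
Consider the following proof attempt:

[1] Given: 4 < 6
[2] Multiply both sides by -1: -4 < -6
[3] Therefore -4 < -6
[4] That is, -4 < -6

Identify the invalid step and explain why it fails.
Step 2: Multiply both sides by -1: -4 < -6

Step 2 multiplies both sides by -1 but fails to reverse the inequality sign. When multiplying (or dividing) an inequality by a negative number, the direction must be reversed. Since 4 < 6, we should get -4 > -6, i.e., -4 > -6.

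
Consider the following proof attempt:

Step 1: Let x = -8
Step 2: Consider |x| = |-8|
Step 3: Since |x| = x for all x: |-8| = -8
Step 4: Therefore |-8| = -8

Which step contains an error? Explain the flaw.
Step 3: Since |x| = x for all x: |-8| = -8

Step 3 incorrectly states that |x| = x for all x. The correct definition is |x| = x when x >= 0, and |x| = -x when x < 0. Since -8 < 0, we have |-8| = -(-8) = 8, not -8.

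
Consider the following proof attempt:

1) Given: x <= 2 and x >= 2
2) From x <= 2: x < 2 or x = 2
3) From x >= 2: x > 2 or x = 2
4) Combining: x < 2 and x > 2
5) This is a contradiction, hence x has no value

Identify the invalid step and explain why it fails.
Step 4: Combining: x < 2 and x > 2

Step 4 incorrectly combines the conditions. From x <= 2 and x >= 2, the intersection is x = 2. The error treats the 'or' cases as 'and' requirements. The correct conclusion is that x = 2 is the unique solution, not that no solution exists.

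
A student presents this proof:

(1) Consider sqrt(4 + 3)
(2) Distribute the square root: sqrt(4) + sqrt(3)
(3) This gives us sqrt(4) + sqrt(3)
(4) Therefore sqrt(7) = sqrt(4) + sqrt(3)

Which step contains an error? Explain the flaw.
Step 2: Distribute the square root: sqrt(4) + sqrt(3)

Step 2 incorrectly 'distributes' the square root over addition. The square root function does not distribute: sqrt(a + b) ≠ sqrt(a) + sqrt(b). In fact, sqrt(4 + 3) = sqrt(7) ≈ 2.6458, while sqrt(4) + sqrt(3) ≈ 3.7321.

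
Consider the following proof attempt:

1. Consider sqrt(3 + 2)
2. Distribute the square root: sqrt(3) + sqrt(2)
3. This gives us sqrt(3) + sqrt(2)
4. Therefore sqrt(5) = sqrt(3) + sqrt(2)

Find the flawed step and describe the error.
Step 2: Distribute the square root: sqrt(3) + sqrt(2)

Step 2 incorrectly 'distributes' the square root over addition. The square root function does not distribute: sqrt(a + b) ≠ sqrt(a) + sqrt(b). In fact, sqrt(3 + 2) = sqrt(5) ≈ 2.2361, while sqrt(3) + sqrt(2) ≈ 3.1463.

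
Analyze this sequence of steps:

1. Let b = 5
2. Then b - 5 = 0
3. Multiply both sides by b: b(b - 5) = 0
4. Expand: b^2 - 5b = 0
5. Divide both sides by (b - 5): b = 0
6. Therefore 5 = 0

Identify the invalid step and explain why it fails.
Step 5: Divide both sides by (b - 5): b = 0

Step 5 divides both sides by (b - 5). However, since b = 5, we have (b - 5) = 0. Division by zero is undefined, making this step invalid.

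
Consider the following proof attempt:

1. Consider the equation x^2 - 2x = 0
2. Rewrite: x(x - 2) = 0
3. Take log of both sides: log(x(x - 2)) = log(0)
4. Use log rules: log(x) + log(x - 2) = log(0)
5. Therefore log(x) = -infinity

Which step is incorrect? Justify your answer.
Step 3: Take log of both sides: log(x(x - 2)) = log(0)

Step 3 takes the logarithm of both sides, resulting in log(0) on the right side. The logarithm is only defined for positive numbers; log(0) is undefined (approaches negative infinity). This operation is invalid.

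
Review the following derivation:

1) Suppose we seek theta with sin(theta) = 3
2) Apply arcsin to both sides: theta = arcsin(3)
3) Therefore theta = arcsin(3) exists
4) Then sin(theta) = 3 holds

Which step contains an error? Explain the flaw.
Step 2: Apply arcsin to both sides: theta = arcsin(3)

Step 2 applies arcsin to 3. However, arcsin(x) is only defined for x in [-1, 1] because sin(theta) can only produce values in that range. Since |3| > 1, arcsin(3) is undefined. There is no angle whose sine equals 3.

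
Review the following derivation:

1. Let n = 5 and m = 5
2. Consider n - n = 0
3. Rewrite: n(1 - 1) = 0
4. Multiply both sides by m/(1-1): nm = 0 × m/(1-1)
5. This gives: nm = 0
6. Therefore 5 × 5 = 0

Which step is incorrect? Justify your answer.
Step 4: Multiply both sides by m/(1-1): nm = 0 × m/(1-1)

Step 4 multiplies both sides by m/(1-1). However, 1-1 = 0, so this is multiplication by m/0, which is undefined. We cannot multiply by an undefined expression.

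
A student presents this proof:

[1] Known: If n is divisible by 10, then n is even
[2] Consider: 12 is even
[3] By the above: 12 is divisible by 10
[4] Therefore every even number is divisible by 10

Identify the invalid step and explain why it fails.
Step 3: By the above: 12 is divisible by 10

Step 3 commits the fallacy of affirming the consequent. The known fact 'divisible by 10 → even' does NOT imply 'even → divisible by 10'. That would be the converse, which is false. For example, 12 is even but 12 ÷ 10 = 1.20, which is not an integer.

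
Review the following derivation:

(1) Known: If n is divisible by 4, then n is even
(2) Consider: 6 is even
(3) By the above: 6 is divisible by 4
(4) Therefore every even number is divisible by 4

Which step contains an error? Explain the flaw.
Step 3: By the above: 6 is divisible by 4

Step 3 commits the fallacy of affirming the consequent. The known fact 'divisible by 4 → even' does NOT imply 'even → divisible by 4'. That would be the converse, which is false. For example, 6 is even but 6 ÷ 4 = 1.50, which is not an integer.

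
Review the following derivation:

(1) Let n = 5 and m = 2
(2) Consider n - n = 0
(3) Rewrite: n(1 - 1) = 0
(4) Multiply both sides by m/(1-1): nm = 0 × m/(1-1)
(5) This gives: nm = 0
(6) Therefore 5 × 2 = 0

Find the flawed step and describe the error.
Step 4: Multiply both sides by m/(1-1): nm = 0 × m/(1-1)

Step 4 multiplies both sides by m/(1-1). However, 1-1 = 0, so this is multiplication by m/0, which is undefined. We cannot multiply by an undefined expression.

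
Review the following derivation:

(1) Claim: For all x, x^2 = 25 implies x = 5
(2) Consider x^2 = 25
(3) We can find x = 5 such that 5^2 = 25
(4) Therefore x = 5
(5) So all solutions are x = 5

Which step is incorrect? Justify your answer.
Step 4: Therefore x = 5

Step 4 incorrectly concludes that x = 5 is the only solution. The proof shows that x = 5 is A solution (existence), but does not show it is the ONLY solution (uniqueness). In fact, x = -5 is also a solution since (-5)^2 = 25. Finding one solution doesn't prove there are no others.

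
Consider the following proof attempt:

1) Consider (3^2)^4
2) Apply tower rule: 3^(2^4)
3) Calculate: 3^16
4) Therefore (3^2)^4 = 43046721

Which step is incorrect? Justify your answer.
Step 2: Apply tower rule: 3^(2^4)

Step 2 incorrectly states that (a^b)^c = a^(b^c). The correct rule is (a^b)^c = a^(b×c). The actual value is (3^2)^4 = 3^8 = 6561, not 3^16 = 43046721.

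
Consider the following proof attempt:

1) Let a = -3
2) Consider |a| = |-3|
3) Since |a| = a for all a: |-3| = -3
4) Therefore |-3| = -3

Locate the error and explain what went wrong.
Step 3: Since |a| = a for all a: |-3| = -3

Step 3 incorrectly states that |a| = a for all a. The correct definition is |a| = a when a >= 0, and |a| = -a when a < 0. Since -3 < 0, we have |-3| = -(-3) = 3, not -3.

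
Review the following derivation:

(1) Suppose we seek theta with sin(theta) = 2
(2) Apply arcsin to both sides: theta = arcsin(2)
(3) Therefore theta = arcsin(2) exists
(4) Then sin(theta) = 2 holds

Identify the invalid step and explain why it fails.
Step 2: Apply arcsin to both sides: theta = arcsin(2)

Step 2 applies arcsin to 2. However, arcsin(x) is only defined for x in [-1, 1] because sin(theta) can only produce values in that range. Since |2| > 1, arcsin(2) is undefined. There is no angle whose sine equals 2.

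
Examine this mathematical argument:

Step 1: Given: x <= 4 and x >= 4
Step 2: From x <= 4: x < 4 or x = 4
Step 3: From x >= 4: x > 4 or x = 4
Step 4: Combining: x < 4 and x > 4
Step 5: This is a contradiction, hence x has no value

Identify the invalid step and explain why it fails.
Step 4: Combining: x < 4 and x > 4

Step 4 incorrectly combines the conditions. From x <= 4 and x >= 4, the intersection is x = 4. The error treats the 'or' cases as 'and' requirements. The correct conclusion is that x = 4 is the unique solution, not that no solution exists.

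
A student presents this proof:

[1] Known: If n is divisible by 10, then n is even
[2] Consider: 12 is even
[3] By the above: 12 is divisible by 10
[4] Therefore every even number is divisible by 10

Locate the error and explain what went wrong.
Step 3: By the above: 12 is divisible by 10

Step 3 commits the fallacy of affirming the consequent. The known fact 'divisible by 10 → even' does NOT imply 'even → divisible by 10'. That would be the converse, which is false. For example, 12 is even but 12 ÷ 10 = 1.20, which is not an integer.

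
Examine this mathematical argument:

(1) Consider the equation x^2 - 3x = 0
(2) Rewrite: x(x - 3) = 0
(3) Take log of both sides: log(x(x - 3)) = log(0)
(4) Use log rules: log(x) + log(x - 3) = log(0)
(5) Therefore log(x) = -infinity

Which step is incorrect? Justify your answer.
Step 3: Take log of both sides: log(x(x - 3)) = log(0)

Step 3 takes the logarithm of both sides, resulting in log(0) on the right side. The logarithm is only defined for positive numbers; log(0) is undefined (approaches negative infinity). This operation is invalid.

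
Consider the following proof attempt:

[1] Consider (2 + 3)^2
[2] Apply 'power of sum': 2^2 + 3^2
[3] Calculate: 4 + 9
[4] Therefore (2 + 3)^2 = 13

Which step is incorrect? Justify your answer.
Step 2: Apply 'power of sum': 2^2 + 3^2

Step 2 incorrectly applies a non-existent rule '(a+b)^n = a^n + b^n'. This is false in general. The correct expansion uses the binomial theorem. The actual value is (2 + 3)^2 = 5^2 = 25, not 13.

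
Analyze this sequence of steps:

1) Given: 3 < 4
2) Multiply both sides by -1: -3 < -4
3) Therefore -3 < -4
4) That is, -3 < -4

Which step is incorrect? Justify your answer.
Step 2: Multiply both sides by -1: -3 < -4

Step 2 multiplies both sides by -1 but fails to reverse the inequality sign. When multiplying (or dividing) an inequality by a negative number, the direction must be reversed. Since 3 < 4, we should get -3 > -4, i.e., -3 > -4.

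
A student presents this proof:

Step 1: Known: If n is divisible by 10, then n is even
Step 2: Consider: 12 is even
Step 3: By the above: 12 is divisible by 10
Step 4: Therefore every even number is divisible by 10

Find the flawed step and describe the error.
Step 3: By the above: 12 is divisible by 10

Step 3 commits the fallacy of affirming the consequent. The known fact 'divisible by 10 → even' does NOT imply 'even → divisible by 10'. That would be the converse, which is false. For example, 12 is even but 12 ÷ 10 = 1.20, which is not an integer.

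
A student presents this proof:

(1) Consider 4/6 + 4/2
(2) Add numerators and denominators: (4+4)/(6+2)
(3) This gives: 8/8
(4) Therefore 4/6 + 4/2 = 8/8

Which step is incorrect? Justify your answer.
Step 2: Add numerators and denominators: (4+4)/(6+2)

Step 2 incorrectly adds fractions by separately adding numerators and denominators. This is wrong. The correct method requires a common denominator: 4/6 + 4/2 = (4×2 + 4×6)/(6×2) = 32/12 = 8/3. The method used gives 8/8, which is different.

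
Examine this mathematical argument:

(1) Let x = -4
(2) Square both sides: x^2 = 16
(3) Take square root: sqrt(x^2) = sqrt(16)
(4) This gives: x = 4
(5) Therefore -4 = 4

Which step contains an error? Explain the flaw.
Step 4: This gives: x = 4

Step 4 incorrectly states that sqrt(x^2) = x. The correct identity is sqrt(x^2) = |x|. Since x = -4 < 0, we have sqrt(x^2) = |-4| = 4, not x = -4.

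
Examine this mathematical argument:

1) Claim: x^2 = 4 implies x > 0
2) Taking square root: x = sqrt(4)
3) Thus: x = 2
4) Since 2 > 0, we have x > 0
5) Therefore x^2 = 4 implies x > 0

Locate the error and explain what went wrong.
Step 2: Taking square root: x = sqrt(4)

Step 2 takes the square root and assumes the positive root only. The equation x^2 = 4 actually has two solutions: x = 2 and x = -2. The proof silently assumes x > 0 without justification, then uses this assumption to conclude x > 0, which is circular. The counterexample x = -2 shows the claim is false.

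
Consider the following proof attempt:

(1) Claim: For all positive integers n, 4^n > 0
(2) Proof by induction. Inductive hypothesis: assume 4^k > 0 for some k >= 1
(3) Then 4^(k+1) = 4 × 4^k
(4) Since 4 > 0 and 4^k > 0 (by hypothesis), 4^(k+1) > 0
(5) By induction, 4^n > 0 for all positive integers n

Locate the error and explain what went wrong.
Step 5: By induction, 4^n > 0 for all positive integers n

Step 5 concludes the proof by induction, but no base case was ever established. A valid induction proof requires: (1) a base case proving 4^1 > 0, and (2) an inductive step showing IF 4^k > 0 THEN 4^(k+1) > 0. Steps 2-4 correctly establish the inductive step, but without the base case the conclusion in step 5 does not follow.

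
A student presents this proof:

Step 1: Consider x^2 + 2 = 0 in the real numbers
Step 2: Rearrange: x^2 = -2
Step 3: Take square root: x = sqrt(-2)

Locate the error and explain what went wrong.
Step 3: Take square root: x = sqrt(-2)

Step 3 takes the square root of -2, which is negative. In the real number system, the square root of a negative number is undefined. The equation x^2 + 2 = 0 has no real solutions. Square roots of negative numbers only exist in the complex numbers.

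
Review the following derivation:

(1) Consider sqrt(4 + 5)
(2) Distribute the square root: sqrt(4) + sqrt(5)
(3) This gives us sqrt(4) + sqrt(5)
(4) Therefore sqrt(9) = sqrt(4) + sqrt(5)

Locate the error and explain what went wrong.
Step 2: Distribute the square root: sqrt(4) + sqrt(5)

Step 2 incorrectly 'distributes' the square root over addition. The square root function does not distribute: sqrt(a + b) ≠ sqrt(a) + sqrt(b). In fact, sqrt(4 + 5) = sqrt(9) ≈ 3.0000, while sqrt(4) + sqrt(5) ≈ 4.2361.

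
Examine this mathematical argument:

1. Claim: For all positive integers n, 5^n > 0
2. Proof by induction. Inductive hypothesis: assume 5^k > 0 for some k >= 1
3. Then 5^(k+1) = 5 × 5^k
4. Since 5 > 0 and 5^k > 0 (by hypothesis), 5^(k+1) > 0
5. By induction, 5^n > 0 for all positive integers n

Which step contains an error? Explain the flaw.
Step 5: By induction, 5^n > 0 for all positive integers n

Step 5 concludes the proof by induction, but no base case was ever established. A valid induction proof requires: (1) a base case proving 5^1 > 0, and (2) an inductive step showing IF 5^k > 0 THEN 5^(k+1) > 0. Steps 2-4 correctly establish the inductive step, but without the base case the conclusion in step 5 does not follow.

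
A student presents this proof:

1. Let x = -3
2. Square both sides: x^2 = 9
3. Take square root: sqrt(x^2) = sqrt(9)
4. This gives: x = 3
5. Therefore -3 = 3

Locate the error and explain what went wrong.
Step 4: This gives: x = 3

Step 4 incorrectly states that sqrt(x^2) = x. The correct identity is sqrt(x^2) = |x|. Since x = -3 < 0, we have sqrt(x^2) = |-3| = 3, not x = -3.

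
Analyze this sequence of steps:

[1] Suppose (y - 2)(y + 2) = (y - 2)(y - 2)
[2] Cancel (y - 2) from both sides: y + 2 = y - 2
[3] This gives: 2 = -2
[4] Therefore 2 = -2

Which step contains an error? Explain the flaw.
Step 2: Cancel (y - 2) from both sides: y + 2 = y - 2

Step 2 cancels (y - 2) from both sides. This is only valid if (y - 2) ≠ 0, i.e., y ≠ 2. When y = 2, both sides equal zero regardless of the other factors. The correct approach requires considering y = 2 as a separate case.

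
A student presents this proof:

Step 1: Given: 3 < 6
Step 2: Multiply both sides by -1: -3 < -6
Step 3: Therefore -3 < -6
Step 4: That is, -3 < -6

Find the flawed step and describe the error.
Step 2: Multiply both sides by -1: -3 < -6

Step 2 multiplies both sides by -1 but fails to reverse the inequality sign. When multiplying (or dividing) an inequality by a negative number, the direction must be reversed. Since 3 < 6, we should get -3 > -6, i.e., -3 > -6.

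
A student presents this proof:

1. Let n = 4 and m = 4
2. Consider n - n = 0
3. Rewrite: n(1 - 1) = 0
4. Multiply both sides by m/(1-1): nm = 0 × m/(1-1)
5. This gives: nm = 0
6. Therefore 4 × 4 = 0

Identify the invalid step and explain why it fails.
Step 4: Multiply both sides by m/(1-1): nm = 0 × m/(1-1)

Step 4 multiplies both sides by m/(1-1). However, 1-1 = 0, so this is multiplication by m/0, which is undefined. We cannot multiply by an undefined expression.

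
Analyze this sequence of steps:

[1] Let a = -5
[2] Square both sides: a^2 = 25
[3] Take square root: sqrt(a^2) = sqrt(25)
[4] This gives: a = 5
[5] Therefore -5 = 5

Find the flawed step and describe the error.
Step 4: This gives: a = 5

Step 4 incorrectly states that sqrt(a^2) = a. The correct identity is sqrt(a^2) = |a|. Since a = -5 < 0, we have sqrt(a^2) = |-5| = 5, not a = -5.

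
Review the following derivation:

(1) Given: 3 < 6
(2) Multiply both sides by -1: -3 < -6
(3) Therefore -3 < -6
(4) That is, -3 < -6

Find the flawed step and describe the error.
Step 2: Multiply both sides by -1: -3 < -6

Step 2 multiplies both sides by -1 but fails to reverse the inequality sign. When multiplying (or dividing) an inequality by a negative number, the direction must be reversed. Since 3 < 6, we should get -3 > -6, i.e., -3 > -6.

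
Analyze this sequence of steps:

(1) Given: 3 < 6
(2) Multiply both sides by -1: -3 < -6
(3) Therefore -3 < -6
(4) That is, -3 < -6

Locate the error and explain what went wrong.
Step 2: Multiply both sides by -1: -3 < -6

Step 2 multiplies both sides by -1 but fails to reverse the inequality sign. When multiplying (or dividing) an inequality by a negative number, the direction must be reversed. Since 3 < 6, we should get -3 > -6, i.e., -3 > -6.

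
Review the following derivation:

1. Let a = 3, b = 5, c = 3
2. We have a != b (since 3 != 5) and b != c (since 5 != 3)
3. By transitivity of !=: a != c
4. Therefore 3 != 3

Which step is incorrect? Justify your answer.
Step 3: By transitivity of !=: a != c

Step 3 incorrectly applies transitivity to the '!=' relation. Transitivity states: if a R b and b R c, then a R c. However, '!=' is not transitive. Counterexample: 3 != 5 and 5 != 3, but 3 = 3 (both equal 3). Transitivity holds for relations like <, <=, =, but not for !=.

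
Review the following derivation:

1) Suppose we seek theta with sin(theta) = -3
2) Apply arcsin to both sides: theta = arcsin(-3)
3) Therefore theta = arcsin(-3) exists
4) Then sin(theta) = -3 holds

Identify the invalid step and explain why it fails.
Step 2: Apply arcsin to both sides: theta = arcsin(-3)

Step 2 applies arcsin to -3. However, arcsin(x) is only defined for x in [-1, 1] because sin(theta) can only produce values in that range. Since |-3| > 1, arcsin(-3) is undefined. There is no angle whose sine equals -3.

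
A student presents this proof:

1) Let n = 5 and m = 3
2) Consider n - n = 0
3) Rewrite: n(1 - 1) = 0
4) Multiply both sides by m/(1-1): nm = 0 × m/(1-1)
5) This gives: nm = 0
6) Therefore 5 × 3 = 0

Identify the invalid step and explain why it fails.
Step 4: Multiply both sides by m/(1-1): nm = 0 × m/(1-1)

Step 4 multiplies both sides by m/(1-1). However, 1-1 = 0, so this is multiplication by m/0, which is undefined. We cannot multiply by an undefined expression.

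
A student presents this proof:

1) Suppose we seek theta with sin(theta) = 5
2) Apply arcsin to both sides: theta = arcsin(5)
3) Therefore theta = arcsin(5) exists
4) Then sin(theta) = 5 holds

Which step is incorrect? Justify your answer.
Step 2: Apply arcsin to both sides: theta = arcsin(5)

Step 2 applies arcsin to 5. However, arcsin(x) is only defined for x in [-1, 1] because sin(theta) can only produce values in that range. Since |5| > 1, arcsin(5) is undefined. There is no angle whose sine equals 5.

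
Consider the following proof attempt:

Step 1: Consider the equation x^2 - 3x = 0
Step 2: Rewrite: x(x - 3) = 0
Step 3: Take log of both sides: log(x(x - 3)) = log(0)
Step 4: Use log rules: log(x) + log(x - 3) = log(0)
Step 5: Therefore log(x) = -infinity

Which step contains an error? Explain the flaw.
Step 3: Take log of both sides: log(x(x - 3)) = log(0)

Step 3 takes the logarithm of both sides, resulting in log(0) on the right side. The logarithm is only defined for positive numbers; log(0) is undefined (approaches negative infinity). This operation is invalid.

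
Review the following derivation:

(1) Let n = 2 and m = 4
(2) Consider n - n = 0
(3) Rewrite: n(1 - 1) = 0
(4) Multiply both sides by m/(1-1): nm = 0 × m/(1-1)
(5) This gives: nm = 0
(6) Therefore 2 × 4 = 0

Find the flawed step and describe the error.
Step 4: Multiply both sides by m/(1-1): nm = 0 × m/(1-1)

Step 4 multiplies both sides by m/(1-1). However, 1-1 = 0, so this is multiplication by m/0, which is undefined. We cannot multiply by an undefined expression.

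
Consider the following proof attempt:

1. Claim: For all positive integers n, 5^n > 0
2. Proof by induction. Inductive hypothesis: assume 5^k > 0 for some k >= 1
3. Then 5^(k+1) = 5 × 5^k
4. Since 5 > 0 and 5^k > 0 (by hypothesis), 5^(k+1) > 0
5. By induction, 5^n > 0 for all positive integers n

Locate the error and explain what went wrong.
Step 5: By induction, 5^n > 0 for all positive integers n

Step 5 concludes the proof by induction, but no base case was ever established. A valid induction proof requires: (1) a base case proving 5^1 > 0, and (2) an inductive step showing IF 5^k > 0 THEN 5^(k+1) > 0. Steps 2-4 correctly establish the inductive step, but without the base case the conclusion in step 5 does not follow.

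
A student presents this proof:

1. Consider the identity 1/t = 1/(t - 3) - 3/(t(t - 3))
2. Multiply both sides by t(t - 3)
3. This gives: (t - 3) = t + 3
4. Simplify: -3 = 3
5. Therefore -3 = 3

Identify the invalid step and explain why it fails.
Step 3: This gives: (t - 3) = t + 3

Step 3 makes a sign error when clearing denominators. Multiplying -3/(t(t - 3)) by t(t - 3) gives -3, not +3. The correct result is (t - 3) = t - 3, which is trivially true, not (t - 3) = t + 3. (Step 1 is a valid identity: 1/(t - 3) - 3/(t(t - 3)) = (t - 3)/(t(t - 3)) = 1/t.)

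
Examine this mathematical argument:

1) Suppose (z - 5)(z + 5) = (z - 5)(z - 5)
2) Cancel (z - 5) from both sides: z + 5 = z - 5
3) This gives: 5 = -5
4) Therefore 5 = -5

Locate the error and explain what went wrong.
Step 2: Cancel (z - 5) from both sides: z + 5 = z - 5

Step 2 cancels (z - 5) from both sides. This is only valid if (z - 5) ≠ 0, i.e., z ≠ 5. When z = 5, both sides equal zero regardless of the other factors. The correct approach requires considering z = 5 as a separate case.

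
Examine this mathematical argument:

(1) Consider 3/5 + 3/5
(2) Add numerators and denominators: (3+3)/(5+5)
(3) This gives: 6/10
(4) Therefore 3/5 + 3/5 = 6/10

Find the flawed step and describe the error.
Step 2: Add numerators and denominators: (3+3)/(5+5)

Step 2 incorrectly adds fractions by separately adding numerators and denominators. This is wrong. The correct method requires a common denominator: 3/5 + 3/5 = (3×5 + 3×5)/(5×5) = 30/25 = 6/5. The method used gives 6/10, which is different.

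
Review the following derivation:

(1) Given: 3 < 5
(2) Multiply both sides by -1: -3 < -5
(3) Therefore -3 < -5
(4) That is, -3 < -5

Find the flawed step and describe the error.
Step 2: Multiply both sides by -1: -3 < -5

Step 2 multiplies both sides by -1 but fails to reverse the inequality sign. When multiplying (or dividing) an inequality by a negative number, the direction must be reversed. Since 3 < 5, we should get -3 > -5, i.e., -3 > -5.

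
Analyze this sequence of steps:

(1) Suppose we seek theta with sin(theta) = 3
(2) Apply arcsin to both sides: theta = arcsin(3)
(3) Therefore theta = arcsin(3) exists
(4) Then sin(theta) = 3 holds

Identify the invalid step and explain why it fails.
Step 2: Apply arcsin to both sides: theta = arcsin(3)

Step 2 applies arcsin to 3. However, arcsin(x) is only defined for x in [-1, 1] because sin(theta) can only produce values in that range. Since |3| > 1, arcsin(3) is undefined. There is no angle whose sine equals 3.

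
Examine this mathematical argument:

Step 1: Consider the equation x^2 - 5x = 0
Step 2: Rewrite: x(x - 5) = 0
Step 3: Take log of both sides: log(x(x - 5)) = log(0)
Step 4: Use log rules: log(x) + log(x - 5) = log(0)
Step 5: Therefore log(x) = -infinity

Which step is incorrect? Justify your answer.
Step 3: Take log of both sides: log(x(x - 5)) = log(0)

Step 3 takes the logarithm of both sides, resulting in log(0) on the right side. The logarithm is only defined for positive numbers; log(0) is undefined (approaches negative infinity). This operation is invalid.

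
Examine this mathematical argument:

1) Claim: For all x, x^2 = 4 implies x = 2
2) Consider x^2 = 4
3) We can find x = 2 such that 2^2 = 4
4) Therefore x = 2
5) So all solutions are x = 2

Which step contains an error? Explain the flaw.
Step 4: Therefore x = 2

Step 4 incorrectly concludes that x = 2 is the only solution. The proof shows that x = 2 is A solution (existence), but does not show it is the ONLY solution (uniqueness). In fact, x = -2 is also a solution since (-2)^2 = 4. Finding one solution doesn't prove there are no others.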